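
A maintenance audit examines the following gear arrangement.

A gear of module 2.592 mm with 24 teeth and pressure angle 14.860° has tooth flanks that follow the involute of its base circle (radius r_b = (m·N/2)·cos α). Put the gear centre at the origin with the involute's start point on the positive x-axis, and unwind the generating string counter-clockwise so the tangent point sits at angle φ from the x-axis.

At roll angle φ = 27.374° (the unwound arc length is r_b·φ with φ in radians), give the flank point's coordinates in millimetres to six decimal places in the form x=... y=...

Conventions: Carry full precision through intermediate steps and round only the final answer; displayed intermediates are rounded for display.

x=33.301591 y=1.068127

single-mesh involute tooth geometry (24T wheel at module 2.592)
pitch radius r_p = m·N/2 = 2.592·24/2 = 31.104000
base radius r_b = r_p·cos α = 31.104000·cos 14.860° = 30.063738
roll angle φ = 27.374° = 0.47776643 rad
x = r_b·(cos φ + φ·sin φ) = 33.301591
y = r_b·(sin φ − φ·cos φ) = 1.068127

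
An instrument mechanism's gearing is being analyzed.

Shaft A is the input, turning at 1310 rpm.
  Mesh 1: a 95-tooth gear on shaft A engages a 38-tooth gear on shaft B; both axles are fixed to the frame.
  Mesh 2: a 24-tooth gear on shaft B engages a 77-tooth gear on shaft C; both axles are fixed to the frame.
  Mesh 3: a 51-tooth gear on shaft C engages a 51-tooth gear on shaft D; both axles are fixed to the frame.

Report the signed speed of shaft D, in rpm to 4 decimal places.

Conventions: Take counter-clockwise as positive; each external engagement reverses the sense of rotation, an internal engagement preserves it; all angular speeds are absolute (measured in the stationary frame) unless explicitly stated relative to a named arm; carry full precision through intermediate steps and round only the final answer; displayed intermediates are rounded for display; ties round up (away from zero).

class = fixed-axis compound train [3 meshes; 3 ratios multiply, 3 sense flips]
mesh 1 [95T→38T]: ω = 1310.0000×95/38 = 3275.0000 rpm, sense flips to −
mesh 2 [24T→77T]: ω = 3275.0000×24/77 = 1020.7792 rpm, sense flips to +
mesh 3 [51T→51T]: ω = 1020.7792×51/51 = 1020.7792 rpm, sense flips to −
signed output speed = -1020.7792 rpm

-1020.7792 rpm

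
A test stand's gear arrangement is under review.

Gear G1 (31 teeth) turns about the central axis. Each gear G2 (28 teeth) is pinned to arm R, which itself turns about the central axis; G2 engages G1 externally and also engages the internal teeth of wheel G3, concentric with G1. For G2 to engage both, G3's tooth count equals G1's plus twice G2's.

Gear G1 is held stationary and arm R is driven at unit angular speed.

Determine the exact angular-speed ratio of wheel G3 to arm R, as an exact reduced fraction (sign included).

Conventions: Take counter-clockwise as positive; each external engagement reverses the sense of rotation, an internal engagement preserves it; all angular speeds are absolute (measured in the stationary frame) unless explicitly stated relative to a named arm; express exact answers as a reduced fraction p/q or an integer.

118/87

class = planetary set [G3 = 31+2·28 = 87; Willis about the carrier]
ring teeth: 31 + 2·28 = 87
31(ω_sun−ω_arm) = −87(ω_ring−ω_arm),  ω_sun = 0, ω_arm = 1
ω_ring = 1 − (31/87)(0−1) = 118/87
ω_out/ω_in = 118/87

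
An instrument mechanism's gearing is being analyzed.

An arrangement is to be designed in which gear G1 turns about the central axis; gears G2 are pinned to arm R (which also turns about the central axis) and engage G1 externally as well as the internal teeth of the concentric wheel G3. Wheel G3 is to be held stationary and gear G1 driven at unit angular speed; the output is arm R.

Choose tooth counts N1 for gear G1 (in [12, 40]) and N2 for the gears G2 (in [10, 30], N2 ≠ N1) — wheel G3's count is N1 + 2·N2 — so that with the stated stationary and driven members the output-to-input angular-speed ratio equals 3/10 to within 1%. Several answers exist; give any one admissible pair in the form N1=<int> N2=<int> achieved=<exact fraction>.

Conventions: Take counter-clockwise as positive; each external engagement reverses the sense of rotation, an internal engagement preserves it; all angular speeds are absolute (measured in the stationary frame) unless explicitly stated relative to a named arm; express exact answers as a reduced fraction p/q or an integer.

planetary set to be sized for 3/10 (Willis relation)
Willis with ω_ring = 0: ω_arm/ω_sun = N1/(N1+N3); set equal to 3/10  ⇒  N3/N1 = 1/(3/10) − 1 = 7/3
N3 = N1 + 2·N2  ⇒  N2/N1 = (N3/N1 − 1)/2 = (7/3 − 1)/2 = 2/3
smallest multiple with N1 ≥ 12 and N2 ≥ 10: k = 5  ⇒  N1 = 5·3 = 15, N2 = 5·2 = 10 (N1 ≤ 40, N2 ≤ 30, N2 ≠ N1 ✓), N3 = 15 + 2·10 = 35
check: N1/(N1+N3) with N1 = 15, N3 = 35 gives 3/10; |achieved − target| = 0 ≤ 3/1000 ✓

N1=15 N2=10 achieved=3/10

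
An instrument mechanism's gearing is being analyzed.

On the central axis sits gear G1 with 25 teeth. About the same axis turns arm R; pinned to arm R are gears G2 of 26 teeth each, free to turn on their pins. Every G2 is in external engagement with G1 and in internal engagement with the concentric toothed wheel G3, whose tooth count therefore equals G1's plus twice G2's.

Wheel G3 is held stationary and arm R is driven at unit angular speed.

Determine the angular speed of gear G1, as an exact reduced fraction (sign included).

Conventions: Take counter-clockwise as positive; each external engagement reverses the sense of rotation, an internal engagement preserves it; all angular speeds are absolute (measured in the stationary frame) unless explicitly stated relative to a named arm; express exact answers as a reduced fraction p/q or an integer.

102/25

class = planetary set [G3 = 25+2·26 = 77; Willis about the carrier]
ring teeth: 25 + 2·26 = 77
25(ω_sun−ω_arm) = −77(ω_ring−ω_arm),  ω_ring = 0, ω_arm = 1
ω_sun = 1 − (77/25)(0−1) = 102/25
exact speed ratio = 102/25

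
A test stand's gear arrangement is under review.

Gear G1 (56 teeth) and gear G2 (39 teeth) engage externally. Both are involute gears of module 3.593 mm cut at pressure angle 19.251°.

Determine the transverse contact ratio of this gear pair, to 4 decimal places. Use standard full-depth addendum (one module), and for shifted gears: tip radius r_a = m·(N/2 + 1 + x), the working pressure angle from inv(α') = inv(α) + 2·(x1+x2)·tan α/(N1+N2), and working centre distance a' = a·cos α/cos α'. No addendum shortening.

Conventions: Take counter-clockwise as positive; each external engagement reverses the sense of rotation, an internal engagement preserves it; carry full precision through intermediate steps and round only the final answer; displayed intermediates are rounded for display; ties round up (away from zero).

class = single-mesh tooth geometry [involute pair 56T × 39T, m = 3.593]
base radii: r_b1 = 94.978553, r_b2 = 66.145778
tip radii: r_a1 = 104.197000, r_a2 = 73.656500
no profile shift: α' = α, a' = a
action lengths: √(r_a1²−r_b1²) = 42.849613, √(r_a2²−r_b2²) = 32.403951
base pitch p_b = π·m·cos α = 10.656569
CR = (42.849613 + 32.403951 − 170.667500·sin 19.25100°)/10.656569 = 1.781368
contact ratio ≈ 1.7814

1.7814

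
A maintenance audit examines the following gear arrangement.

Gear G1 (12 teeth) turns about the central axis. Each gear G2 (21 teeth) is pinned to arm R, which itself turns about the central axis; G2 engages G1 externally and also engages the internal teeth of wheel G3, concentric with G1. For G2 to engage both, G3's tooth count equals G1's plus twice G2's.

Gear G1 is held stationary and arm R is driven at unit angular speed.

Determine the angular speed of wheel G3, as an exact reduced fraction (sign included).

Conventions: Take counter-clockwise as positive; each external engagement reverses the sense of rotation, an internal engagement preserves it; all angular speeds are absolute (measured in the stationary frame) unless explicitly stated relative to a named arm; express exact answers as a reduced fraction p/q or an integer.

class = planetary set [G3 = 12+2·21 = 54; Willis about the carrier]
ring teeth: 12 + 2·21 = 54
12(ω_sun−ω_arm) = −54(ω_ring−ω_arm),  ω_sun = 0, ω_arm = 1
ω_ring = 1 − (12/54)(0−1) = 11/9
exact speed ratio = 11/9

11/9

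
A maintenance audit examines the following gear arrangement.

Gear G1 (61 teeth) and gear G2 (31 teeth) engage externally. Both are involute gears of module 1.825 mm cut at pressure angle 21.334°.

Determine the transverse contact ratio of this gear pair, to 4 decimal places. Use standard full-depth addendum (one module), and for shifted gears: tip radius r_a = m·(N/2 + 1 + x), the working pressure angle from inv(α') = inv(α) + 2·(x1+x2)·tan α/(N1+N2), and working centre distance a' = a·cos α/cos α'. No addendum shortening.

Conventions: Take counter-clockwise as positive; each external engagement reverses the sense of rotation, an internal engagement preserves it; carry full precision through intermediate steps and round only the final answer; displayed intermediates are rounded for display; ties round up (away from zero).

topology: single-mesh involute geometry — m = 1.825, 61T/31T pair
base radii: r_b1 = 51.848255, r_b2 = 26.349113
tip radii: r_a1 = 57.487500, r_a2 = 30.112500
no profile shift: α' = α, a' = a
action lengths: √(r_a1²−r_b1²) = 24.830849, √(r_a2²−r_b2²) = 14.576930
base pitch p_b = π·m·cos α = 5.340528
CR = (24.830849 + 14.576930 − 83.950000·sin 21.33400°)/5.340528 = 1.660216
contact ratio ≈ 1.6602

1.6602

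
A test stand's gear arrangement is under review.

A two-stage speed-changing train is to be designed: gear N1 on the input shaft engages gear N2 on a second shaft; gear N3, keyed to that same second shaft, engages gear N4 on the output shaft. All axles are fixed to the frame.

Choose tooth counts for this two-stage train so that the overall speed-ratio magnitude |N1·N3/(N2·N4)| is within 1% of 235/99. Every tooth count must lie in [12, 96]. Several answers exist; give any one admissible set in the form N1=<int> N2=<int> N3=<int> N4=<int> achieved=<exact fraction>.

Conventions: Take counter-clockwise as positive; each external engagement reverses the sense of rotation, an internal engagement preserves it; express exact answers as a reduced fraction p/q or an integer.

N1=20 N2=12 N3=47 N4=33 achieved=235/99

class = fixed-axis compound train [2-stage, 235/99 wanted]
target = 235/99 in lowest terms: an exact hit needs N1·N3 = k·235 and N2·N4 = k·99 for one integer k, every count in [12, 96]; additionally prefer no 1:1 stage (N1 ≠ N2, N3 ≠ N4)
k = 1…3: no 1:1-free in-range split of k·235 and k·99 into factor pairs; take k = 4
k = 4: N1·N3 = 940 = 20·47, N2·N4 = 396 = 12·33
achieved = 20·47/(12·33) = 235/99; |achieved − target| = 0 ≤ 47/1980 ✓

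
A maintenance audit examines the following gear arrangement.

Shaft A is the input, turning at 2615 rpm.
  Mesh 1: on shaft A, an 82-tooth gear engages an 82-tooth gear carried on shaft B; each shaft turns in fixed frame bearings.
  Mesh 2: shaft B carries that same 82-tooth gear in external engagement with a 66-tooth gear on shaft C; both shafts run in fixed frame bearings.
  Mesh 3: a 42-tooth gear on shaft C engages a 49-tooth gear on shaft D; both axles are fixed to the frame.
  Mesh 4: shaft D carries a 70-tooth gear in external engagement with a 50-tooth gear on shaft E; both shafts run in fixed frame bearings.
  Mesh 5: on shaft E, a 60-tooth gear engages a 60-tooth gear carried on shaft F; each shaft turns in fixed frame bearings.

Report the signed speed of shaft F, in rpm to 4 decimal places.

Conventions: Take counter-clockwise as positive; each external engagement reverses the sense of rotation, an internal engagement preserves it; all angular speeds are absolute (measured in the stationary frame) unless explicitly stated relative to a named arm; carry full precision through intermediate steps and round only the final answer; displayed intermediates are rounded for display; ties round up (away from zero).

-3898.7273 rpm

recognized (6 fixed axles, 5 meshes): fixed-axis compound train
mesh 1 [82T→82T]: ω = 2615.0000×82/82 = 2615.0000 rpm, sense flips to −
mesh 2 [82T→66T]: ω = 2615.0000×82/66 = 3248.9394 rpm, sense flips to +
mesh 3 [42T→49T]: ω = 3248.9394×42/49 = 2784.8052 rpm, sense flips to −
mesh 4 [70T→50T]: ω = 2784.8052×70/50 = 3898.7273 rpm, sense flips to +
mesh 5 [60T→60T]: ω = 3898.7273×60/60 = 3898.7273 rpm, sense flips to −
signed output speed = -3898.7273 rpm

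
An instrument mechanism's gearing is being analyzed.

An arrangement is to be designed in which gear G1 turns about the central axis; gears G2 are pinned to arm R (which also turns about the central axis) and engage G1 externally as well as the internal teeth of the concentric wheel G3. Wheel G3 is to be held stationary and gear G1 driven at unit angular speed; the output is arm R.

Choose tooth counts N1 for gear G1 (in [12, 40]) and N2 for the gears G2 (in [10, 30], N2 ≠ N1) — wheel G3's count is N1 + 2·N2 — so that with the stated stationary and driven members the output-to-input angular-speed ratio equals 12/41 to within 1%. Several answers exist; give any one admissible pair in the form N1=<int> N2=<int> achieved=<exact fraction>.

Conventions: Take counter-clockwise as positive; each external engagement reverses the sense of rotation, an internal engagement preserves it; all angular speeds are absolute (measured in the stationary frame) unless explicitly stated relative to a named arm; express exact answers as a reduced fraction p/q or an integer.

N1=24 N2=17 achieved=12/41

planetary set to be sized for 12/41 (Willis relation)
Willis with ω_ring = 0: ω_arm/ω_sun = N1/(N1+N3); set equal to 12/41  ⇒  N3/N1 = 1/(12/41) − 1 = 29/12
N3 = N1 + 2·N2  ⇒  N2/N1 = (N3/N1 − 1)/2 = (29/12 − 1)/2 = 17/24
smallest multiple with N1 ≥ 12 and N2 ≥ 10: k = 1  ⇒  N1 = 1·24 = 24, N2 = 1·17 = 17 (N1 ≤ 40, N2 ≤ 30, N2 ≠ N1 ✓), N3 = 24 + 2·17 = 58
check: N1/(N1+N3) with N1 = 24, N3 = 58 gives 12/41; |achieved − target| = 0 ≤ 3/1025 ✓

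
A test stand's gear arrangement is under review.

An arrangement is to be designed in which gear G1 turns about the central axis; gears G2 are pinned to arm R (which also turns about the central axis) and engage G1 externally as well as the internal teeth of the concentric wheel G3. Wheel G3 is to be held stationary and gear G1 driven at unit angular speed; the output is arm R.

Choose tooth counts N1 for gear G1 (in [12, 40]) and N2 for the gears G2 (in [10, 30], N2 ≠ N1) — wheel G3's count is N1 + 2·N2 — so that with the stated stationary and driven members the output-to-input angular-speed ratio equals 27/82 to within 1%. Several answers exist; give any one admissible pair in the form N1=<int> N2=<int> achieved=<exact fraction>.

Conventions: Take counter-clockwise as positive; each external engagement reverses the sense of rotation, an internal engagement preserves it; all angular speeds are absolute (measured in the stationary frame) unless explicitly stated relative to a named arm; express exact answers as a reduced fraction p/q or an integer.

N1=27 N2=14 achieved=27/82

class = planetary set [ratio 27/82 wanted; Willis about the carrier]
Willis with ω_ring = 0: ω_arm/ω_sun = N1/(N1+N3); set equal to 27/82  ⇒  N3/N1 = 1/(27/82) − 1 = 55/27
N3 = N1 + 2·N2  ⇒  N2/N1 = (N3/N1 − 1)/2 = (55/27 − 1)/2 = 14/27
smallest multiple with N1 ≥ 12 and N2 ≥ 10: k = 1  ⇒  N1 = 1·27 = 27, N2 = 1·14 = 14 (N1 ≤ 40, N2 ≤ 30, N2 ≠ N1 ✓), N3 = 27 + 2·14 = 55
check: N1/(N1+N3) with N1 = 27, N3 = 55 gives 27/82; |achieved − target| = 0 ≤ 27/8200 ✓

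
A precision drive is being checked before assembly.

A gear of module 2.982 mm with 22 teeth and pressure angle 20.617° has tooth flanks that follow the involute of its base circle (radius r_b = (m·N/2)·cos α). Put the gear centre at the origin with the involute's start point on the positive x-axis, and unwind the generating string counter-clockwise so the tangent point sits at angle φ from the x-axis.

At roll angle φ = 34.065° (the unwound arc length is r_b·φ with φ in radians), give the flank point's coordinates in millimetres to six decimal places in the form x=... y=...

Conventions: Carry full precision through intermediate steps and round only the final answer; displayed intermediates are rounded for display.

x=35.657225 y=2.075685

recognized (one wheel, involute flank): single-mesh tooth geometry, m = 2.982, N = 22
pitch radius r_p = m·N/2 = 2.982·22/2 = 32.802000
base radius r_b = r_p·cos α = 32.802000·cos 20.617° = 30.701199
roll angle φ = 34.065° = 0.59454641 rad
x = r_b·(cos φ + φ·sin φ) = 35.657225
y = r_b·(sin φ − φ·cos φ) = 2.075685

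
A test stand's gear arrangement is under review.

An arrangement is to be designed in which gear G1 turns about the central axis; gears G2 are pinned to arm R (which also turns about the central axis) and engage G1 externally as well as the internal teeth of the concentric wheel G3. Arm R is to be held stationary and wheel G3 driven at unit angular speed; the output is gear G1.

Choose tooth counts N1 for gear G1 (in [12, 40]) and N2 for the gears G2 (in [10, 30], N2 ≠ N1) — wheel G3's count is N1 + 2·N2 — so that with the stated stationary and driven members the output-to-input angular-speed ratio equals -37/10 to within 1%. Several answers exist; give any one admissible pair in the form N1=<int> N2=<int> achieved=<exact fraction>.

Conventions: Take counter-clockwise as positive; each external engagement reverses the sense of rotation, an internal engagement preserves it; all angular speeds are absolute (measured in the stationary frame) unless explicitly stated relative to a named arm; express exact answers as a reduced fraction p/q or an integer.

topology: planetary set — design target -37/10, arm = carrier (Willis)
Willis with ω_arm = 0: ω_sun/ω_ring = −N3/N1; set equal to -37/10  ⇒  N3/N1 = −(-37/10) = 37/10
N3 = N1 + 2·N2  ⇒  N2/N1 = (N3/N1 − 1)/2 = (37/10 − 1)/2 = 27/20
smallest multiple with N1 ≥ 12 and N2 ≥ 10: k = 1  ⇒  N1 = 1·20 = 20, N2 = 1·27 = 27 (N1 ≤ 40, N2 ≤ 30, N2 ≠ N1 ✓), N3 = 20 + 2·27 = 74
check: −N3/N1 with N1 = 20, N3 = 74 gives -37/10; |achieved − target| = 0 ≤ 37/1000 ✓

N1=20 N2=27 achieved=-37/10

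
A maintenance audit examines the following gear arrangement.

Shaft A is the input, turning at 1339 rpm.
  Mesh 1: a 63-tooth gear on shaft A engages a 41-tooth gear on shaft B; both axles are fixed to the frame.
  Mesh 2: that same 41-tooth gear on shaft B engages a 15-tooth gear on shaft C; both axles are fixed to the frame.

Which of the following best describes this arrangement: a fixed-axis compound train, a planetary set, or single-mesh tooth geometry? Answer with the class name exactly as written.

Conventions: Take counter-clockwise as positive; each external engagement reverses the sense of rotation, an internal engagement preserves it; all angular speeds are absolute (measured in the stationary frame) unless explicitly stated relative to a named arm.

fixed-axis compound train

class = fixed-axis compound train [2 meshes; 2 ratios multiply, 2 sense flips]
classification: fixed-axis compound train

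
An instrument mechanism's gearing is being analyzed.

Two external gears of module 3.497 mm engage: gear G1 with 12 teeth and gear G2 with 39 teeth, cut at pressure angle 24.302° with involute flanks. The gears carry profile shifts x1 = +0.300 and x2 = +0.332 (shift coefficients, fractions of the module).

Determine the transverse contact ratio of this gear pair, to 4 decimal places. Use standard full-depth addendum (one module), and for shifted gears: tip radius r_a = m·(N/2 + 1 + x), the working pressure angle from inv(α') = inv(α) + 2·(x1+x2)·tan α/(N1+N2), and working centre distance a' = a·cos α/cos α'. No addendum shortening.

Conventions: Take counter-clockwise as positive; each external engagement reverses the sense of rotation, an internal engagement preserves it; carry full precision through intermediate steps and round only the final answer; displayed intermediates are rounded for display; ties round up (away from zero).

1.3368

single-mesh involute tooth geometry (12T engaging 39T at module 3.497)
base radii: r_b1 = 19.122762, r_b2 = 62.148977
tip radii: r_a1 = 25.528100, r_a2 = 72.849504
inv(α') = inv(24.302°) + 2·(+0.300+0.332)·tan α/(12+39) = 0.03860101  ⇒  α' = 27.06919°
a' = a·cos α / cos α' = 89.1735·cos 24.302°/cos 27.06919° = 91.269632
action lengths: √(r_a1²−r_b1²) = 16.911649, √(r_a2²−r_b2²) = 38.007301
base pitch p_b = π·m·cos α = 10.012655
CR = (16.911649 + 38.007301 − 91.269632·sin 27.06919°)/10.012655 = 1.336831
contact ratio ≈ 1.3368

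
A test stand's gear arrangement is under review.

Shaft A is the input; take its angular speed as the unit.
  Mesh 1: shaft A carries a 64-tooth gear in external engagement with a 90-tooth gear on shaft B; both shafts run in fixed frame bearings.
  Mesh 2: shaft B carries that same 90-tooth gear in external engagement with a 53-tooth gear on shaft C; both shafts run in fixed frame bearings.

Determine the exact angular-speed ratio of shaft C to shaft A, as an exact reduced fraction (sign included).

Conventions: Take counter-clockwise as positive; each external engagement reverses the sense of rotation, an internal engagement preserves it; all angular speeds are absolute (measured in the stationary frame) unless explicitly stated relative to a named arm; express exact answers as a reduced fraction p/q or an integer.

class = fixed-axis compound train [2 meshes; 2 ratios multiply, 2 sense flips]
mesh 1 [64T→90T]: running ratio 32/45, sense −
mesh 2 [90T→53T]: running ratio 64/53, sense +
ω_out/ω_in = 64/53

64/53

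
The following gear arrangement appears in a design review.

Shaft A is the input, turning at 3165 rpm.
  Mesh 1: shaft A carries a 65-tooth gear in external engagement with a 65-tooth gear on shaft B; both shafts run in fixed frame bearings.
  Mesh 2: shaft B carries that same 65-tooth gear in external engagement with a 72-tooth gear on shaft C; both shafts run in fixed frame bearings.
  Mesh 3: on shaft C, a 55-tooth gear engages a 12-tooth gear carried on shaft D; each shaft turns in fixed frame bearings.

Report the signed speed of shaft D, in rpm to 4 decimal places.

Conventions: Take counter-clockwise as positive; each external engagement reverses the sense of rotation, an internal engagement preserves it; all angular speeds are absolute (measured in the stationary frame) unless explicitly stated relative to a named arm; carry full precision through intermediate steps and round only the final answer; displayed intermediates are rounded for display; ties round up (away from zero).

3-mesh fixed-axis compound train (all bearings frame-fixed)
mesh 1 [65T→65T]: ω = 3165.0000×65/65 = 3165.0000 rpm, sense flips to −
mesh 2 [65T→72T]: ω = 3165.0000×65/72 = 2857.2917 rpm, sense flips to +
mesh 3 [55T→12T]: ω = 2857.2917×55/12 = 13095.9201 rpm, sense flips to −
signed output speed = -13095.9201 rpm

-13095.9201 rpm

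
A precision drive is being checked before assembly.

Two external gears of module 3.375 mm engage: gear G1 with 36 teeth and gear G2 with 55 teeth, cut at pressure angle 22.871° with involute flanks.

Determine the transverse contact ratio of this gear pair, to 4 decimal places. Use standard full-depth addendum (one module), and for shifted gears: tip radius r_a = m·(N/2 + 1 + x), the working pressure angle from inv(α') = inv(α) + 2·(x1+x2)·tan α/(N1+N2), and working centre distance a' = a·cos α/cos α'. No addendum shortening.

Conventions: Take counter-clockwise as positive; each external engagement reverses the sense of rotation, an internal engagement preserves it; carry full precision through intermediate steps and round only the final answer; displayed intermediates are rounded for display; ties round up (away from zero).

topology: single-mesh involute geometry — m = 3.375, 36T/55T pair
base radii: r_b1 = 55.973971, r_b2 = 85.515789
tip radii: r_a1 = 64.125000, r_a2 = 96.187500
no profile shift: α' = α, a' = a
action lengths: √(r_a1²−r_b1²) = 31.287860, √(r_a2²−r_b2²) = 44.035042
base pitch p_b = π·m·cos α = 9.769301
CR = (31.287860 + 44.035042 − 153.562500·sin 22.87100°)/9.769301 = 1.600899
contact ratio ≈ 1.6009

1.6009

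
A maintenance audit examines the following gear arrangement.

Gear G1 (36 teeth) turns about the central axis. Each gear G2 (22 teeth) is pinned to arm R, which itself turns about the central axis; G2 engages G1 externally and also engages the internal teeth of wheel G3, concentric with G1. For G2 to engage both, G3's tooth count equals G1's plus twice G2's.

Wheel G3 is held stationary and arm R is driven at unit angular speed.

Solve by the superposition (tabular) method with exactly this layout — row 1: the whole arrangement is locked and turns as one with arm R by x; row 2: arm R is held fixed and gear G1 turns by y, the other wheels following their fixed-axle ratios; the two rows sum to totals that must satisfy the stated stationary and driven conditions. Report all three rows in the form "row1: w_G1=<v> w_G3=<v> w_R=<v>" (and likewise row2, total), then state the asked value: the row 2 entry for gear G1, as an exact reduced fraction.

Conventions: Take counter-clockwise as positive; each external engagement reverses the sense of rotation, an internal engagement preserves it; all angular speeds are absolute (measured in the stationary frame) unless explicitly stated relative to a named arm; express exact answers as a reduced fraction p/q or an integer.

planetary set (36T centre, 22T on arm, 80T internal) — Willis relation
row 1 (train locked, turned with arm): all members turn x
row 2 (arm held, sun turns y): ω_ring = −(36/80)·y, ω_arm = 0
boundary: total ω_ring = x − (36/80)·y = 0 and total ω_arm = x = 1  ⇒  y = 20/9, x = 1
row 2 ring = −(36/80)·20/9 = -1
totals (row 1 + row 2): sun 1 + 20/9 = 29/9, ring 1 + (-1) = 0, arm 1 + 0 = 1
asked cell (row2, sun) = 20/9

row1: w_G1=1 w_G3=1 w_R=1
row2: w_G1=20/9 w_G3=-1 w_R=0
total: w_G1=29/9 w_G3=0 w_R=1
asked value: 20/9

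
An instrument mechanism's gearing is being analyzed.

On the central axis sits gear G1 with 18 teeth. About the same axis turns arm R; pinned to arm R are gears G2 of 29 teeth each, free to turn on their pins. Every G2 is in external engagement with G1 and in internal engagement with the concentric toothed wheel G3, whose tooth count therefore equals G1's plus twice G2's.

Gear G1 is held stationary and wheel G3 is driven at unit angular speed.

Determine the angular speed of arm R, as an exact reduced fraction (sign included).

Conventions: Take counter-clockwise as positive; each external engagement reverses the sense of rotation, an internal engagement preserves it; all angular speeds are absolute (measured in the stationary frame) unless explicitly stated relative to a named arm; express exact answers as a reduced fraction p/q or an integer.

38/47

planetary set (18T centre, 29T on arm, 76T internal) — Willis relation
ring teeth: 18 + 2·29 = 76
18(ω_sun−ω_arm) = −76(ω_ring−ω_arm),  ω_sun = 0, ω_ring = 1
18(0−ω_arm) = −76(1−ω_arm)  ⇒  94·ω_arm = 76  ⇒  ω_arm = 38/47
exact speed ratio = 38/47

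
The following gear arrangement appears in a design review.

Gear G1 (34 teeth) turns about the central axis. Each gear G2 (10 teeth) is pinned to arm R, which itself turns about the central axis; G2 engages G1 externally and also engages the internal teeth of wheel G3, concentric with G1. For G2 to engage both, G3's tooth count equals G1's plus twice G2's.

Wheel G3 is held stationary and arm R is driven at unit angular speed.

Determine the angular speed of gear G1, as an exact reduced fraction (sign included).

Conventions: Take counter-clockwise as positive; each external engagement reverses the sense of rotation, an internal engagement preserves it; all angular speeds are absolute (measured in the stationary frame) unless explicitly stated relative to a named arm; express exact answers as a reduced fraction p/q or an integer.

44/17

class = planetary set [G3 = 34+2·10 = 54; Willis about the carrier]
ring teeth: 34 + 2·10 = 54
34(ω_sun−ω_arm) = −54(ω_ring−ω_arm),  ω_ring = 0, ω_arm = 1
ω_sun = 1 − (54/34)(0−1) = 44/17
exact speed ratio = 44/17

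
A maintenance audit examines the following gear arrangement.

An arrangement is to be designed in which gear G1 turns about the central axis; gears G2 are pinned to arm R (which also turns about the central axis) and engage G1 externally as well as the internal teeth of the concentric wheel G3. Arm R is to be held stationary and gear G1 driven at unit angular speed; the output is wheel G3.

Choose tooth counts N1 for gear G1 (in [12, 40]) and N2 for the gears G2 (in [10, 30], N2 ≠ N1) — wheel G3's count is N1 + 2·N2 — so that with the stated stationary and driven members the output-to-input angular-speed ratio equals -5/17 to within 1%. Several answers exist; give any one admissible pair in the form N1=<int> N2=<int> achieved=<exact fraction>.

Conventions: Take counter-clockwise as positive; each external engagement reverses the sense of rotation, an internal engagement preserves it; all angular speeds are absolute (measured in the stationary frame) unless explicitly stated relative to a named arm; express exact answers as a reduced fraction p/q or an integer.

N1=15 N2=18 achieved=-5/17

class = planetary set [ratio -5/17 wanted; Willis about the carrier]
Willis with ω_arm = 0: ω_ring/ω_sun = −N1/N3; set equal to -5/17  ⇒  N3/N1 = −1/(-5/17) = 17/5
N3 = N1 + 2·N2  ⇒  N2/N1 = (N3/N1 − 1)/2 = (17/5 − 1)/2 = 6/5
smallest multiple with N1 ≥ 12 and N2 ≥ 10: k = 3  ⇒  N1 = 3·5 = 15, N2 = 3·6 = 18 (N1 ≤ 40, N2 ≤ 30, N2 ≠ N1 ✓), N3 = 15 + 2·18 = 51
check: −N1/N3 with N1 = 15, N3 = 51 gives -5/17; |achieved − target| = 0 ≤ 1/340 ✓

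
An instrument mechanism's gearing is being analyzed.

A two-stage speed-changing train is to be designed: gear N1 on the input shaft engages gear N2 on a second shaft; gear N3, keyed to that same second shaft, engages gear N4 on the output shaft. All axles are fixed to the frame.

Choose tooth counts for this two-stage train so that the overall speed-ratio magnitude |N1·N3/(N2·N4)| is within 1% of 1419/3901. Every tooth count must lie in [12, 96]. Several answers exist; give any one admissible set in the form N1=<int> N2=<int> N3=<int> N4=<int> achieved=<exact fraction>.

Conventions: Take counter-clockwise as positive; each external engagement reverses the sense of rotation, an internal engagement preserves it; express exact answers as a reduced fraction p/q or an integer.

2-stage fixed-axis compound train for ratio 1419/3901
target = 1419/3901 in lowest terms: an exact hit needs N1·N3 = k·1419 and N2·N4 = k·3901 for one integer k, every count in [12, 96]; additionally prefer no 1:1 stage (N1 ≠ N2, N3 ≠ N4)
k = 1: N1·N3 = 1419 = 33·43, N2·N4 = 3901 = 47·83
achieved = 33·43/(47·83) = 1419/3901; |achieved − target| = 0 ≤ 1419/390100 ✓

N1=33 N2=47 N3=43 N4=83 achieved=1419/3901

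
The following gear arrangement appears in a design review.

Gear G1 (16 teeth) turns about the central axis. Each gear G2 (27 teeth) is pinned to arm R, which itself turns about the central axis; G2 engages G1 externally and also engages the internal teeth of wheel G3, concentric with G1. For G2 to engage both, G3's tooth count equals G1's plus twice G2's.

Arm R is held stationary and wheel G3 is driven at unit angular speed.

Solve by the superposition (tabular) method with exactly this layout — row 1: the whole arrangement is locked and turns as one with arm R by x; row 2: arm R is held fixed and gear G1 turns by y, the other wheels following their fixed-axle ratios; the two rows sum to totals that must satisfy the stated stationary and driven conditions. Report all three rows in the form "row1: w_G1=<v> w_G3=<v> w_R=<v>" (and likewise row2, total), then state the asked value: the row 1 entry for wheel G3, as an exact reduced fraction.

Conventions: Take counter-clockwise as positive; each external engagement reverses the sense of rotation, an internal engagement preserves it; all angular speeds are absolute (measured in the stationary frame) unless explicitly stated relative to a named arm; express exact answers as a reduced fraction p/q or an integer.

row1: w_G1=0 w_G3=0 w_R=0
row2: w_G1=-35/8 w_G3=1 w_R=0
total: w_G1=-35/8 w_G3=1 w_R=0
asked value: 0

class = planetary set [G3 = 16+2·27 = 70; Willis about the carrier]
row 1 (train locked, turned with arm): all members turn x
row 2: sun turns y, ring = −(16/70)·y, arm 0
boundary: total ω_arm = x = 0 and total ω_ring = x − (16/70)·y = 1  ⇒  y = -35/8, x = 0
row 2 ring = −(16/70)·(-35/8) = 1
totals (row 1 + row 2): sun 0 + (-35/8) = -35/8, ring 0 + 1 = 1, arm 0 + 0 = 0
asked cell (row1, ring) = 0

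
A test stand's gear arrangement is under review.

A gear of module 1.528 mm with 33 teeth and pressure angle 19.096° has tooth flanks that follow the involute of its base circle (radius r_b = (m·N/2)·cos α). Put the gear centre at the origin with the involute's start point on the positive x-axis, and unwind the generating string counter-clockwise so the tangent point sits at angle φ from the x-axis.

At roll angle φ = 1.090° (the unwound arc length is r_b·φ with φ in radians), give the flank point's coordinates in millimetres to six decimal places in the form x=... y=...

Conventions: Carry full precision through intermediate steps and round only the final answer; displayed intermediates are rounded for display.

recognized (one wheel, involute flank): single-mesh tooth geometry, m = 1.528, N = 33
pitch radius r_p = m·N/2 = 1.528·33/2 = 25.212000
base radius r_b = r_p·cos α = 25.212000·cos 19.096° = 23.824628
roll angle φ = 1.090° = 0.01902409 rad
x = r_b·(cos φ + φ·sin φ) = 23.828939
y = r_b·(sin φ − φ·cos φ) = 0.000055

x=23.828939 y=0.000055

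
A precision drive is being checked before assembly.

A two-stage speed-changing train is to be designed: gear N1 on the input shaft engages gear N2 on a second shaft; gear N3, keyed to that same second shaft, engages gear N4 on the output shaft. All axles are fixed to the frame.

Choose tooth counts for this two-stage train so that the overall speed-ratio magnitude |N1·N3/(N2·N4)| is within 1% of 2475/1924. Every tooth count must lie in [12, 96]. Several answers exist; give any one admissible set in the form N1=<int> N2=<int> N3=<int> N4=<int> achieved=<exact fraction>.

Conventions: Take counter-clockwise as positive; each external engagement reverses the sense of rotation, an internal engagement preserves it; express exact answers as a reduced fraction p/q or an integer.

N1=33 N2=26 N3=75 N4=74 achieved=2475/1924

design class (target 2475/1924): fixed-axis compound train
target = 2475/1924 in lowest terms: an exact hit needs N1·N3 = k·2475 and N2·N4 = k·1924 for one integer k, every count in [12, 96]; additionally prefer no 1:1 stage (N1 ≠ N2, N3 ≠ N4)
k = 1: N1·N3 = 2475 = 33·75, N2·N4 = 1924 = 26·74
achieved = 33·75/(26·74) = 2475/1924; |achieved − target| = 0 ≤ 99/7696 ✓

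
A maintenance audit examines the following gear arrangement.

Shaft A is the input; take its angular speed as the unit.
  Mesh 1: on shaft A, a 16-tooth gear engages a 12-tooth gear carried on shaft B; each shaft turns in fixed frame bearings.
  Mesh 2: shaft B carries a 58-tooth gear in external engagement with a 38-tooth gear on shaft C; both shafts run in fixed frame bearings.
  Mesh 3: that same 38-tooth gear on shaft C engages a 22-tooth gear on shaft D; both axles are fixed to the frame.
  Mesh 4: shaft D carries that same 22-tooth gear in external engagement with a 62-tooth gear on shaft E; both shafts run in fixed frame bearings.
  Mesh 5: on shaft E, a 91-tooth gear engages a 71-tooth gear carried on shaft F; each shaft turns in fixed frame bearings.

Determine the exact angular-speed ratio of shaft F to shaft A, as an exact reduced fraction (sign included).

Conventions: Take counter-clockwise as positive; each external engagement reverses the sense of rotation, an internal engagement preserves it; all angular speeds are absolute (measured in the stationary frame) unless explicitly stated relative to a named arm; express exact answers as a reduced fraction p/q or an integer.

-10556/6603

class = fixed-axis compound train [5 meshes; 5 ratios multiply, 5 sense flips]
mesh 1 [16T→12T]: running ratio 4/3, sense −
mesh 2 [58T→38T]: running ratio 116/57, sense +
mesh 3 [38T→22T]: running ratio 116/33, sense −
mesh 4 [22T→62T]: running ratio 116/93, sense +
mesh 5 [91T→71T]: running ratio 10556/6603, sense −
ω_out/ω_in = -10556/6603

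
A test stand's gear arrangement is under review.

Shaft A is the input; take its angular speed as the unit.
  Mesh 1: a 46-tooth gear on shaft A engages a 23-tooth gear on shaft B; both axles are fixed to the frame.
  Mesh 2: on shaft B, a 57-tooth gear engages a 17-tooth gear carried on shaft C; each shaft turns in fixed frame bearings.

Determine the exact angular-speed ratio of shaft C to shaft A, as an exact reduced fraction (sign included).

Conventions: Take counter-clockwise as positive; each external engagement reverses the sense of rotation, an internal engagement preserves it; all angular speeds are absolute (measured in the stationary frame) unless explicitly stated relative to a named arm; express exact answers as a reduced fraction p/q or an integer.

class = fixed-axis compound train [2 meshes; 2 ratios multiply, 2 sense flips]
mesh 1 [46T→23T]: running ratio 2, sense −
mesh 2 [57T→17T]: running ratio 114/17, sense +
ω_out/ω_in = 114/17

114/17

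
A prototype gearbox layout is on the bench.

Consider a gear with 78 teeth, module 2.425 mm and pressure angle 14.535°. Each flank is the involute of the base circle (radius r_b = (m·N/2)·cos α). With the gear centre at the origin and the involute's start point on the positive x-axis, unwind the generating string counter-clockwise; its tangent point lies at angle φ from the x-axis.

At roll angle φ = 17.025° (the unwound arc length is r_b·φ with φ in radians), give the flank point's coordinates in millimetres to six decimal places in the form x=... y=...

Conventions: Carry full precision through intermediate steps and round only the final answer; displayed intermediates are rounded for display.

class = single-mesh tooth geometry [base-circle involute, m = 2.425, 78T]
pitch radius r_p = m·N/2 = 2.425·78/2 = 94.575000
base radius r_b = r_p·cos α = 94.575000·cos 14.535° = 91.548081
roll angle φ = 17.025° = 0.29714231 rad
x = r_b·(cos φ + φ·sin φ) = 95.500859
y = r_b·(sin φ − φ·cos φ) = 0.793564

x=95.500859 y=0.793564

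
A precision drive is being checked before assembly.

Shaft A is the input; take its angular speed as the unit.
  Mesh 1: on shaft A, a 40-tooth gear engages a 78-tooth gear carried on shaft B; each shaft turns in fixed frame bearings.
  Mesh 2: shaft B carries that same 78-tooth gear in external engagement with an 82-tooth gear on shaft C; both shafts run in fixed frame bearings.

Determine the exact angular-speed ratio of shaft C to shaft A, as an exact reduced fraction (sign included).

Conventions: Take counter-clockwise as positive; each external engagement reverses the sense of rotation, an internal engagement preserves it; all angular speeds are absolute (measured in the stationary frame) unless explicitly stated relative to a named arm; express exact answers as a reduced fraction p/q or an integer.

20/41

class = fixed-axis compound train [2 meshes; 2 ratios multiply, 2 sense flips]
mesh 1 [40T→78T]: running ratio 20/39, sense −
mesh 2 [78T→82T]: running ratio 20/41, sense +
ω_out/ω_in = 20/41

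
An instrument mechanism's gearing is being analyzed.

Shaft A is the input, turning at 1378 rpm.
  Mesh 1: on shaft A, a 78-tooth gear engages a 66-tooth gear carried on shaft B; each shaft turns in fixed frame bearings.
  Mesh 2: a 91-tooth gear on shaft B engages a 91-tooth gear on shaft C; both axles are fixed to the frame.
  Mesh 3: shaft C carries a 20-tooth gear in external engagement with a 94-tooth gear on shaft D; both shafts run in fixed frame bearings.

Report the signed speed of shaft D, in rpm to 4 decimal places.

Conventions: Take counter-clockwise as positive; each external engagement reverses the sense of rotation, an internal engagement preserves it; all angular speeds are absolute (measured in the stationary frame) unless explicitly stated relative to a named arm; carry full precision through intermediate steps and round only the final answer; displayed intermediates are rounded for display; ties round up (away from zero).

-346.4990 rpm

recognized (4 fixed axles, 3 meshes): fixed-axis compound train
mesh 1 [78T→66T]: ω = 1378.0000×78/66 = 1628.5455 rpm, sense flips to −
mesh 2 [91T→91T]: ω = 1628.5455×91/91 = 1628.5455 rpm, sense flips to +
mesh 3 [20T→94T]: ω = 1628.5455×20/94 = 346.4990 rpm, sense flips to −
signed output speed = -346.4990 rpm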